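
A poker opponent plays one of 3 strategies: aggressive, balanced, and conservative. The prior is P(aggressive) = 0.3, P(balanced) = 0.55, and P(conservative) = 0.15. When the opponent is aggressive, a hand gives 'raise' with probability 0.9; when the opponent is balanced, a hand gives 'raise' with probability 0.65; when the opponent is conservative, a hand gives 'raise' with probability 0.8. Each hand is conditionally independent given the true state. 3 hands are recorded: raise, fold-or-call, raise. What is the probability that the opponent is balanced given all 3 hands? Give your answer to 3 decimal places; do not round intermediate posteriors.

0.652

After 'raise': normaliser = 0.9·0.3000 + 0.65·0.5500 + 0.8·0.1500; P(aggressive) ≈ 0.3612, P(balanced) ≈ 0.4783, P(conservative) ≈ 0.1605
After 'fold-or-call': normaliser = 0.1·0.3612 + 0.35·0.4783 + 0.2·0.1605; P(aggressive) ≈ 0.1533, P(balanced) ≈ 0.7104, P(conservative) ≈ 0.1363
After 'raise': normaliser = 0.9·0.1533 + 0.65·0.7104 + 0.8·0.1363; P(aggressive) ≈ 0.1947, P(balanced) ≈ 0.6515, P(conservative) ≈ 0.1538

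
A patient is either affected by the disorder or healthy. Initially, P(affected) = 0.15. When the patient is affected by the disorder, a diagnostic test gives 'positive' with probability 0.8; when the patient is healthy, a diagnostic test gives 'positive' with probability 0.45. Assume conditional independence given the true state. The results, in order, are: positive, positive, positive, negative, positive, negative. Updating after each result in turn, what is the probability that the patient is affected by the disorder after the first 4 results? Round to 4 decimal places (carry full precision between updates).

After 'positive': P(affected) = 0.8·0.1500 / (0.8·0.1500 + 0.45·0.8500) ≈ 0.2388
After 'positive': P(affected) = 0.8·0.2388 / (0.8·0.2388 + 0.45·0.7612) ≈ 0.3580
After 'positive': P(affected) = 0.8·0.3580 / (0.8·0.3580 + 0.45·0.6420) ≈ 0.4979
After 'negative': P(affected) = 0.2·0.4979 / (0.2·0.4979 + 0.55·0.5021) ≈ 0.2650

0.2650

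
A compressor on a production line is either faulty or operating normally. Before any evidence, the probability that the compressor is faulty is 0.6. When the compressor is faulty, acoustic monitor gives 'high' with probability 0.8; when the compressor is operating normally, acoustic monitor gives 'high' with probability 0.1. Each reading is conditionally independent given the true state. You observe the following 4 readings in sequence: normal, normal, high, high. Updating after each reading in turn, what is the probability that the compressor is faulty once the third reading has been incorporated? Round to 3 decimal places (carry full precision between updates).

After 'normal': P(faulty) = 0.2·0.6000 / (0.2·0.6000 + 0.9·0.4000) ≈ 0.2500
After 'normal': P(faulty) = 0.2·0.2500 / (0.2·0.2500 + 0.9·0.7500) ≈ 0.0690
After 'high': P(faulty) = 0.8·0.0690 / (0.8·0.0690 + 0.1·0.9310) ≈ 0.3721

0.372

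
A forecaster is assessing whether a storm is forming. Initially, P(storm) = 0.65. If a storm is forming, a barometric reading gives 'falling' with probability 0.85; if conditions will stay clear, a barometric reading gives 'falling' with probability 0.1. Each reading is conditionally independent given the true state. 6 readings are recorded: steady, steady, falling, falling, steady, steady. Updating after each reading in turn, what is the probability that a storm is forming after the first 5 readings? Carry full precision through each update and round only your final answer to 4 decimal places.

0.3832

After 'steady': P(storm) = 0.15·0.6500 / (0.15·0.6500 + 0.9·0.3500) ≈ 0.2364
After 'steady': P(storm) = 0.15·0.2364 / (0.15·0.2364 + 0.9·0.7636) ≈ 0.0491
After 'falling': P(storm) = 0.85·0.0491 / (0.85·0.0491 + 0.1·0.9509) ≈ 0.3048
After 'falling': P(storm) = 0.85·0.3048 / (0.85·0.3048 + 0.1·0.6952) ≈ 0.7885
After 'steady': P(storm) = 0.15·0.7885 / (0.15·0.7885 + 0.9·0.2115) ≈ 0.3832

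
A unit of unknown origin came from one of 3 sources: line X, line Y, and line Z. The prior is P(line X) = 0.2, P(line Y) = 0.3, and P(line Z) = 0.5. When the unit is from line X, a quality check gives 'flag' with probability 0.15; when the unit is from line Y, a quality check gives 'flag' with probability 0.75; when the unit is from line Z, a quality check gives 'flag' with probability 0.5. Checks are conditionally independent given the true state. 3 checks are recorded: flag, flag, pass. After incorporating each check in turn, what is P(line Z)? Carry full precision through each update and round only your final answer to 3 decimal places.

0.576

After 'flag': normaliser = 0.15·0.2000 + 0.75·0.3000 + 0.5·0.5000; P(line X) ≈ 0.0594, P(line Y) ≈ 0.4455, P(line Z) ≈ 0.4950
After 'flag': normaliser = 0.15·0.0594 + 0.75·0.4455 + 0.5·0.4950; P(line X) ≈ 0.0151, P(line Y) ≈ 0.5658, P(line Z) ≈ 0.4191
After 'pass': normaliser = 0.85·0.0151 + 0.25·0.5658 + 0.5·0.4191; P(line X) ≈ 0.0352, P(line Y) ≈ 0.3888, P(line Z) ≈ 0.5760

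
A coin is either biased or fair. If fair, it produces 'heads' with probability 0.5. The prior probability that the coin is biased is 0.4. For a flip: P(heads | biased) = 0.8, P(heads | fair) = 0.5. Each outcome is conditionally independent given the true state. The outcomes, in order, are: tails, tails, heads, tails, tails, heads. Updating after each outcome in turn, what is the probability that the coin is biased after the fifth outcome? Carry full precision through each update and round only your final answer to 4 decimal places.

Apply Bayes' rule sequentially, carrying P(biased) forward.
After 'tails': P(biased) = 0.2·0.4000 / (0.2·0.4000 + 0.5·0.6000) ≈ 0.2105
After 'tails': P(biased) = 0.2·0.2105 / (0.2·0.2105 + 0.5·0.7895) ≈ 0.0964
After 'heads': P(biased) = 0.8·0.0964 / (0.8·0.0964 + 0.5·0.9036) ≈ 0.1458
After 'tails': P(biased) = 0.2·0.1458 / (0.2·0.1458 + 0.5·0.8542) ≈ 0.0639
After 'tails': P(biased) = 0.2·0.0639 / (0.2·0.0639 + 0.5·0.9361) ≈ 0.0266

0.0266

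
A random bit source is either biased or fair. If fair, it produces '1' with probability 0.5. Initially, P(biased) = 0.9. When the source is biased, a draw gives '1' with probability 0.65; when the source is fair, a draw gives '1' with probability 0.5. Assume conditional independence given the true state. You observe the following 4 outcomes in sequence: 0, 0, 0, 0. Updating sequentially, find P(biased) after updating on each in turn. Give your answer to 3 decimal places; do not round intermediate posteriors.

0.684

After '0': P(biased) = 0.35·0.9000 / (0.35·0.9000 + 0.5·0.1000) ≈ 0.8630
After '0': P(biased) = 0.35·0.8630 / (0.35·0.8630 + 0.5·0.1370) ≈ 0.8152
After '0': P(biased) = 0.35·0.8152 / (0.35·0.8152 + 0.5·0.1848) ≈ 0.7553
After '0': P(biased) = 0.35·0.7553 / (0.35·0.7553 + 0.5·0.2447) ≈ 0.6836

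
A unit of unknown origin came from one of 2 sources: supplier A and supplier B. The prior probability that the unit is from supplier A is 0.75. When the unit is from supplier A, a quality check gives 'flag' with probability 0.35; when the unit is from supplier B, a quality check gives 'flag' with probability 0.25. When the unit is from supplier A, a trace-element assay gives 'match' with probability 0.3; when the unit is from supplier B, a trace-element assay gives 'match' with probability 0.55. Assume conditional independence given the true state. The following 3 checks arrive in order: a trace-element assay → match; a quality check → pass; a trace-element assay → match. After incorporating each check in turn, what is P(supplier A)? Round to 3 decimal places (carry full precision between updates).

After a trace-element assay='match': P(supplier A) = 0.3·0.7500 / (0.3·0.7500 + 0.55·0.2500) ≈ 0.6207
After a quality check='pass': P(supplier A) = 0.65·0.6207 / (0.65·0.6207 + 0.75·0.3793) ≈ 0.5865
After a trace-element assay='match': P(supplier A) = 0.3·0.5865 / (0.3·0.5865 + 0.55·0.4135) ≈ 0.4362

0.436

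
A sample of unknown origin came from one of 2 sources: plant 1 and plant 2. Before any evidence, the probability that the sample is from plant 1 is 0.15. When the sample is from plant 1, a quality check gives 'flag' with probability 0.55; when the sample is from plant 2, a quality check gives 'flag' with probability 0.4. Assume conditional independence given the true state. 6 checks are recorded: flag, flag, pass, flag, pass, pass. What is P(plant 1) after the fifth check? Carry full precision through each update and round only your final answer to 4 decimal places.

Apply Bayes' rule sequentially, carrying P(plant 1) forward.
After 'flag': P(plant 1) = 0.55·0.1500 / (0.55·0.1500 + 0.4·0.8500) ≈ 0.1953
After 'flag': P(plant 1) = 0.55·0.1953 / (0.55·0.1953 + 0.4·0.8047) ≈ 0.2502
After 'pass': P(plant 1) = 0.45·0.2502 / (0.45·0.2502 + 0.6·0.7498) ≈ 0.2001
After 'flag': P(plant 1) = 0.55·0.2001 / (0.55·0.2001 + 0.4·0.7999) ≈ 0.2560
After 'pass': P(plant 1) = 0.45·0.2560 / (0.45·0.2560 + 0.6·0.7440) ≈ 0.2051

0.2051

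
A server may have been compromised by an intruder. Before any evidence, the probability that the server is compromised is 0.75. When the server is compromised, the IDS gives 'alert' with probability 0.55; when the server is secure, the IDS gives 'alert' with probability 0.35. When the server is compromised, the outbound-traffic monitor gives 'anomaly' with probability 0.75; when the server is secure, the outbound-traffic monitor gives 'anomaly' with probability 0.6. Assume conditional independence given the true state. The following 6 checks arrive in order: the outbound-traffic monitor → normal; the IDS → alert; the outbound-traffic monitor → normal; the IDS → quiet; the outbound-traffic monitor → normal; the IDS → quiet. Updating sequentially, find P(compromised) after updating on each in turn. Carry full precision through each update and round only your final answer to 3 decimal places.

0.356

After the outbound-traffic monitor='normal': P(compromised) = 0.25·0.7500 / (0.25·0.7500 + 0.4·0.2500) ≈ 0.6522
After the IDS='alert': P(compromised) = 0.55·0.6522 / (0.55·0.6522 + 0.35·0.3478) ≈ 0.7466
After the outbound-traffic monitor='normal': P(compromised) = 0.25·0.7466 / (0.25·0.7466 + 0.4·0.2534) ≈ 0.6481
After the IDS='quiet': P(compromised) = 0.45·0.6481 / (0.45·0.6481 + 0.65·0.3519) ≈ 0.5604
After the outbound-traffic monitor='normal': P(compromised) = 0.25·0.5604 / (0.25·0.5604 + 0.4·0.4396) ≈ 0.4435
After the IDS='quiet': P(compromised) = 0.45·0.4435 / (0.45·0.4435 + 0.65·0.5565) ≈ 0.3555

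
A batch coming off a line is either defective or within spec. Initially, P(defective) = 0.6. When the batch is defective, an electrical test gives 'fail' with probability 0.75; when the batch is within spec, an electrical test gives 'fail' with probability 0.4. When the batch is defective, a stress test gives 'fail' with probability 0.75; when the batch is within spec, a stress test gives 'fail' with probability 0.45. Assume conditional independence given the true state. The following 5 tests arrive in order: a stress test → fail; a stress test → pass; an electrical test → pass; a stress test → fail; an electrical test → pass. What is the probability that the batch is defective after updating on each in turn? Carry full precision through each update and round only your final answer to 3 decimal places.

0.247

Each posterior becomes the prior for the next update.
After a stress test='fail': P(defective) = 0.75·0.6000 / (0.75·0.6000 + 0.45·0.4000) ≈ 0.7143
After a stress test='pass': P(defective) = 0.25·0.7143 / (0.25·0.7143 + 0.55·0.2857) ≈ 0.5319
After an electrical test='pass': P(defective) = 0.25·0.5319 / (0.25·0.5319 + 0.6·0.4681) ≈ 0.3213
After a stress test='fail': P(defective) = 0.75·0.3213 / (0.75·0.3213 + 0.45·0.6787) ≈ 0.4411
After an electrical test='pass': P(defective) = 0.25·0.4411 / (0.25·0.4411 + 0.6·0.5589) ≈ 0.2474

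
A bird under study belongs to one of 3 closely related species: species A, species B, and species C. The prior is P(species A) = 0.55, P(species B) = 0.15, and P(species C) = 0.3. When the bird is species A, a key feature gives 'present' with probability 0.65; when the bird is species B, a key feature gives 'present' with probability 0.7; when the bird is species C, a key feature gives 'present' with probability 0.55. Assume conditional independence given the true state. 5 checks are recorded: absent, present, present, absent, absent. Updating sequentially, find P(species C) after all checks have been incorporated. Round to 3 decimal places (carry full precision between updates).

After 'absent': normaliser = 0.35·0.5500 + 0.3·0.1500 + 0.45·0.3000; P(species A) ≈ 0.5168, P(species B) ≈ 0.1208, P(species C) ≈ 0.3624
After 'present': normaliser = 0.65·0.5168 + 0.7·0.1208 + 0.55·0.3624; P(species A) ≈ 0.5420, P(species B) ≈ 0.1364, P(species C) ≈ 0.3216
After 'present': normaliser = 0.65·0.5420 + 0.7·0.1364 + 0.55·0.3216; P(species A) ≈ 0.5639, P(species B) ≈ 0.1529, P(species C) ≈ 0.2832
After 'absent': normaliser = 0.35·0.5639 + 0.3·0.1529 + 0.45·0.2832; P(species A) ≈ 0.5325, P(species B) ≈ 0.1237, P(species C) ≈ 0.3438
After 'absent': normaliser = 0.35·0.5325 + 0.3·0.1237 + 0.45·0.3438; P(species A) ≈ 0.4928, P(species B) ≈ 0.0982, P(species C) ≈ 0.4090

0.409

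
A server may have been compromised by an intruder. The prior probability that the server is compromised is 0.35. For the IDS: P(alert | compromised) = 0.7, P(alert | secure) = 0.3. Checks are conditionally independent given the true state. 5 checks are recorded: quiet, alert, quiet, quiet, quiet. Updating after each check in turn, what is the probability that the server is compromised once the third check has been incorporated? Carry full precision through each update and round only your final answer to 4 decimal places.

0.1875

Each posterior becomes the prior for the next update.
After 'quiet': P(compromised) = 0.3·0.3500 / (0.3·0.3500 + 0.7·0.6500) ≈ 0.1875
After 'alert': P(compromised) = 0.7·0.1875 / (0.7·0.1875 + 0.3·0.8125) ≈ 0.3500
After 'quiet': P(compromised) = 0.3·0.3500 / (0.3·0.3500 + 0.7·0.6500) ≈ 0.1875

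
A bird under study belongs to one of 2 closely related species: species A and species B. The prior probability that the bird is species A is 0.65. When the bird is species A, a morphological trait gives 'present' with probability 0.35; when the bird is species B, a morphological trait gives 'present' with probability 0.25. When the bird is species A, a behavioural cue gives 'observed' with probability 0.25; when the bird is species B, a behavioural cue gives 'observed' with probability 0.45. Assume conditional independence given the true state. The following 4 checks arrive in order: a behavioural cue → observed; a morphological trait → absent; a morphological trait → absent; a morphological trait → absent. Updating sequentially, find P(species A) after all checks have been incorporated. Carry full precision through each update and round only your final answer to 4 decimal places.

After a behavioural cue='observed': P(species A) = 0.25·0.6500 / (0.25·0.6500 + 0.45·0.3500) ≈ 0.5078
After a morphological trait='absent': P(species A) = 0.65·0.5078 / (0.65·0.5078 + 0.75·0.4922) ≈ 0.4721
After a morphological trait='absent': P(species A) = 0.65·0.4721 / (0.65·0.4721 + 0.75·0.5279) ≈ 0.4366
After a morphological trait='absent': P(species A) = 0.65·0.4366 / (0.65·0.4366 + 0.75·0.5634) ≈ 0.4018

0.4018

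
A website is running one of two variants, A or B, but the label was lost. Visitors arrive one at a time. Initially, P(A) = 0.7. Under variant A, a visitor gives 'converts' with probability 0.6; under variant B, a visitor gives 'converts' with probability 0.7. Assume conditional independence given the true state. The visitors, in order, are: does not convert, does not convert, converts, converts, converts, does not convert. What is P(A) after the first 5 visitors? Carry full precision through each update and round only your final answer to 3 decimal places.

Apply Bayes' rule sequentially, carrying P(A) forward.
After 'does not convert': P(A) = 0.4·0.7000 / (0.4·0.7000 + 0.3·0.3000) ≈ 0.7568
After 'does not convert': P(A) = 0.4·0.7568 / (0.4·0.7568 + 0.3·0.2432) ≈ 0.8058
After 'converts': P(A) = 0.6·0.8058 / (0.6·0.8058 + 0.7·0.1942) ≈ 0.7805
After 'converts': P(A) = 0.6·0.7805 / (0.6·0.7805 + 0.7·0.2195) ≈ 0.7529
After 'converts': P(A) = 0.6·0.7529 / (0.6·0.7529 + 0.7·0.2471) ≈ 0.7232

0.723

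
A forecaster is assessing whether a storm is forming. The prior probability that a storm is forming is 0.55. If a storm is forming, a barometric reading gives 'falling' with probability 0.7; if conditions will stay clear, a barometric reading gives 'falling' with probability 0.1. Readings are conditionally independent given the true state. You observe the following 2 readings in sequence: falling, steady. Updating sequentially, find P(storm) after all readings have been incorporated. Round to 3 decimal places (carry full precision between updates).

After 'falling': P(storm) = 0.7·0.5500 / (0.7·0.5500 + 0.1·0.4500) ≈ 0.8953
After 'steady': P(storm) = 0.3·0.8953 / (0.3·0.8953 + 0.9·0.1047) ≈ 0.7404

0.740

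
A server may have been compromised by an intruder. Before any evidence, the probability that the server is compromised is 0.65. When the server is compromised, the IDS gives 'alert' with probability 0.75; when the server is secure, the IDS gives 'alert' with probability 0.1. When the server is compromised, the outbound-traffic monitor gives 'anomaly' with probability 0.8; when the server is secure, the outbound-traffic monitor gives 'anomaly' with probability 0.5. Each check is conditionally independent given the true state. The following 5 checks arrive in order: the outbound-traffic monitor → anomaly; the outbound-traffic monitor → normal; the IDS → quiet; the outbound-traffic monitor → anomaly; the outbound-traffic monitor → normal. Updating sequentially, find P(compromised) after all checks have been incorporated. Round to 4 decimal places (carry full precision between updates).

0.1744

After the outbound-traffic monitor='anomaly': P(compromised) = 0.8·0.6500 / (0.8·0.6500 + 0.5·0.3500) ≈ 0.7482
After the outbound-traffic monitor='normal': P(compromised) = 0.2·0.7482 / (0.2·0.7482 + 0.5·0.2518) ≈ 0.5431
After the IDS='quiet': P(compromised) = 0.25·0.5431 / (0.25·0.5431 + 0.9·0.4569) ≈ 0.2482
After the outbound-traffic monitor='anomaly': P(compromised) = 0.8·0.2482 / (0.8·0.2482 + 0.5·0.7518) ≈ 0.3457
After the outbound-traffic monitor='normal': P(compromised) = 0.2·0.3457 / (0.2·0.3457 + 0.5·0.6543) ≈ 0.1744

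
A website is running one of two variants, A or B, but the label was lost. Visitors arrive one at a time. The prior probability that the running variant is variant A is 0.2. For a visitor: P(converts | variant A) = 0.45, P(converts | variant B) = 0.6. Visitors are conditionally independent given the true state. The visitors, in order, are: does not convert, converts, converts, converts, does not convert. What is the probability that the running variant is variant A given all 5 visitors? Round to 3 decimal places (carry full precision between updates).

0.166

After 'does not convert': P(A) = 0.55·0.2000 / (0.55·0.2000 + 0.4·0.8000) ≈ 0.2558
After 'converts': P(A) = 0.45·0.2558 / (0.45·0.2558 + 0.6·0.7442) ≈ 0.2050
After 'converts': P(A) = 0.45·0.2050 / (0.45·0.2050 + 0.6·0.7950) ≈ 0.1620
After 'converts': P(A) = 0.45·0.1620 / (0.45·0.1620 + 0.6·0.8380) ≈ 0.1267
After 'does not convert': P(A) = 0.55·0.1267 / (0.55·0.1267 + 0.4·0.8733) ≈ 0.1663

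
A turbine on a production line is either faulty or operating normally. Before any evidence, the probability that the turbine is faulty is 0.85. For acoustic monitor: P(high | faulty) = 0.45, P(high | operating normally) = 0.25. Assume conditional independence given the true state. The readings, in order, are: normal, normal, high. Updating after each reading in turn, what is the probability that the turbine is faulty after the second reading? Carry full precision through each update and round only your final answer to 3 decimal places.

0.753

After 'normal': P(faulty) = 0.55·0.8500 / (0.55·0.8500 + 0.75·0.1500) ≈ 0.8060
After 'normal': P(faulty) = 0.55·0.8060 / (0.55·0.8060 + 0.75·0.1940) ≈ 0.7529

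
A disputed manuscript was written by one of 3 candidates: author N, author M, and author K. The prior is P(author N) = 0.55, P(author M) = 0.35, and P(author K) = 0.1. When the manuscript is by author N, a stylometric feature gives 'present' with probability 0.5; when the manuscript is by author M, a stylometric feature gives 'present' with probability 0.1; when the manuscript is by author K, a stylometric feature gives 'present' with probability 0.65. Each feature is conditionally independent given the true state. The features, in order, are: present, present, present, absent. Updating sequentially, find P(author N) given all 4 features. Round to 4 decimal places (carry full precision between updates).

Apply Bayes' rule sequentially, carrying P(author N) forward.
After 'present': normaliser = 0.5·0.5500 + 0.1·0.3500 + 0.65·0.1000; P(author N) ≈ 0.7333, P(author M) ≈ 0.0933, P(author K) ≈ 0.1733
After 'present': normaliser = 0.5·0.7333 + 0.1·0.0933 + 0.65·0.1733; P(author N) ≈ 0.7503, P(author M) ≈ 0.0191, P(author K) ≈ 0.2306
After 'present': normaliser = 0.5·0.7503 + 0.1·0.0191 + 0.65·0.2306; P(author N) ≈ 0.7120, P(author M) ≈ 0.0036, P(author K) ≈ 0.2844
After 'absent': normaliser = 0.5·0.7120 + 0.9·0.0036 + 0.35·0.2844; P(author N) ≈ 0.7759, P(author M) ≈ 0.0071, P(author K) ≈ 0.2170

0.7759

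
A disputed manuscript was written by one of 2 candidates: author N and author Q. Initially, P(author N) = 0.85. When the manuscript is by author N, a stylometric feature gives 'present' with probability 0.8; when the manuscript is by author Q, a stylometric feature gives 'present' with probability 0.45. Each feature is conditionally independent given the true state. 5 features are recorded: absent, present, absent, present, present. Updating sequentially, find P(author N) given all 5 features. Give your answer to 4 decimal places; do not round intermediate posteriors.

After 'absent': P(author N) = 0.2·0.8500 / (0.2·0.8500 + 0.55·0.1500) ≈ 0.6733
After 'present': P(author N) = 0.8·0.6733 / (0.8·0.6733 + 0.45·0.3267) ≈ 0.7856
After 'absent': P(author N) = 0.2·0.7856 / (0.2·0.7856 + 0.55·0.2144) ≈ 0.5712
After 'present': P(author N) = 0.8·0.5712 / (0.8·0.5712 + 0.45·0.4288) ≈ 0.7031
After 'present': P(author N) = 0.8·0.7031 / (0.8·0.7031 + 0.45·0.2969) ≈ 0.8081

0.8081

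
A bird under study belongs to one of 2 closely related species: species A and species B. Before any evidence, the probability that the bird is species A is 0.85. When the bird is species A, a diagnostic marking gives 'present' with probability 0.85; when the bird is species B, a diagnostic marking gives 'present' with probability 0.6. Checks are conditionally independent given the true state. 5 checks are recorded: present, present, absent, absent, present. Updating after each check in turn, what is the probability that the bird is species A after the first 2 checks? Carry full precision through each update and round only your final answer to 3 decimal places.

After 'present': P(species A) = 0.85·0.8500 / (0.85·0.8500 + 0.6·0.1500) ≈ 0.8892
After 'present': P(species A) = 0.85·0.8892 / (0.85·0.8892 + 0.6·0.1108) ≈ 0.9192

0.919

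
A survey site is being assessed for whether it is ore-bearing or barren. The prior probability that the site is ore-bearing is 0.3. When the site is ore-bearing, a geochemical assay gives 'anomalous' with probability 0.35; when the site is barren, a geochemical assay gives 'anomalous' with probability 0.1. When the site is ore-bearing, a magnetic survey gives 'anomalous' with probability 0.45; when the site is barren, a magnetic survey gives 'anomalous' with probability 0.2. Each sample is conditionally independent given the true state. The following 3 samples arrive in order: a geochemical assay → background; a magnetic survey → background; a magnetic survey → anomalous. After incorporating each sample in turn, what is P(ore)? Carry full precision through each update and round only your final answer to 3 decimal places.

0.324

After a geochemical assay='background': P(ore) = 0.65·0.3000 / (0.65·0.3000 + 0.9·0.7000) ≈ 0.2364
After a magnetic survey='background': P(ore) = 0.55·0.2364 / (0.55·0.2364 + 0.8·0.7636) ≈ 0.1755
After a magnetic survey='anomalous': P(ore) = 0.45·0.1755 / (0.45·0.1755 + 0.2·0.8245) ≈ 0.3238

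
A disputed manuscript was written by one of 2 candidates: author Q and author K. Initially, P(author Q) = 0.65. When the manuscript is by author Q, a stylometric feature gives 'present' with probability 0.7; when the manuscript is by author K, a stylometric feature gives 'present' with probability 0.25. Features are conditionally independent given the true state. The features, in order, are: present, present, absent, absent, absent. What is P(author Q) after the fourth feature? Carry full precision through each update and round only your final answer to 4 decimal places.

0.6997

After 'present': P(author Q) = 0.7·0.6500 / (0.7·0.6500 + 0.25·0.3500) ≈ 0.8387
After 'present': P(author Q) = 0.7·0.8387 / (0.7·0.8387 + 0.25·0.1613) ≈ 0.9357
After 'absent': P(author Q) = 0.3·0.9357 / (0.3·0.9357 + 0.75·0.0643) ≈ 0.8535
After 'absent': P(author Q) = 0.3·0.8535 / (0.3·0.8535 + 0.75·0.1465) ≈ 0.6997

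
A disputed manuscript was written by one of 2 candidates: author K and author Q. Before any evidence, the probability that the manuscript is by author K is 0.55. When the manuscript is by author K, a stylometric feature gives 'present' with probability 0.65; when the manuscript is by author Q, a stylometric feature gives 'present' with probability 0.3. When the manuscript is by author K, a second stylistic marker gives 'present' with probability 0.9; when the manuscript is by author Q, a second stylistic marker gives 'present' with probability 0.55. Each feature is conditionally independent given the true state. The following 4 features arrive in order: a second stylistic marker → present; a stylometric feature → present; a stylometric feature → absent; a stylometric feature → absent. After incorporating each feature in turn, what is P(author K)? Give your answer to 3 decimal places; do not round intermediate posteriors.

0.520

After a second stylistic marker='present': P(author K) = 0.9·0.5500 / (0.9·0.5500 + 0.55·0.4500) ≈ 0.6667
After a stylometric feature='present': P(author K) = 0.65·0.6667 / (0.65·0.6667 + 0.3·0.3333) ≈ 0.8125
After a stylometric feature='absent': P(author K) = 0.35·0.8125 / (0.35·0.8125 + 0.7·0.1875) ≈ 0.6842
After a stylometric feature='absent': P(author K) = 0.35·0.6842 / (0.35·0.6842 + 0.7·0.3158) ≈ 0.5200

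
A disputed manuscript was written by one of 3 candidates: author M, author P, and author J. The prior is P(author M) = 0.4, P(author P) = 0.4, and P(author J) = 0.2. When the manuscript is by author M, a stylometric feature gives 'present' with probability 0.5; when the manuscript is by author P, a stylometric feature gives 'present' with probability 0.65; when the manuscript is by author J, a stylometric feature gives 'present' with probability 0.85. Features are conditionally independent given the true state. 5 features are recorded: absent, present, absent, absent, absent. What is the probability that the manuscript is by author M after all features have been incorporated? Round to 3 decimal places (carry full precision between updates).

0.758

Each posterior becomes the prior for the next update.
After 'absent': normaliser = 0.5·0.4000 + 0.35·0.4000 + 0.15·0.2000; P(author M) ≈ 0.5405, P(author P) ≈ 0.3784, P(author J) ≈ 0.0811
After 'present': normaliser = 0.5·0.5405 + 0.65·0.3784 + 0.85·0.0811; P(author M) ≈ 0.4619, P(author P) ≈ 0.4203, P(author J) ≈ 0.1178
After 'absent': normaliser = 0.5·0.4619 + 0.35·0.4203 + 0.15·0.1178; P(author M) ≈ 0.5836, P(author P) ≈ 0.3718, P(author J) ≈ 0.0446
After 'absent': normaliser = 0.5·0.5836 + 0.35·0.3718 + 0.15·0.0446; P(author M) ≈ 0.6808, P(author P) ≈ 0.3036, P(author J) ≈ 0.0156
After 'absent': normaliser = 0.5·0.6808 + 0.35·0.3036 + 0.15·0.0156; P(author M) ≈ 0.7581, P(author P) ≈ 0.2366, P(author J) ≈ 0.0052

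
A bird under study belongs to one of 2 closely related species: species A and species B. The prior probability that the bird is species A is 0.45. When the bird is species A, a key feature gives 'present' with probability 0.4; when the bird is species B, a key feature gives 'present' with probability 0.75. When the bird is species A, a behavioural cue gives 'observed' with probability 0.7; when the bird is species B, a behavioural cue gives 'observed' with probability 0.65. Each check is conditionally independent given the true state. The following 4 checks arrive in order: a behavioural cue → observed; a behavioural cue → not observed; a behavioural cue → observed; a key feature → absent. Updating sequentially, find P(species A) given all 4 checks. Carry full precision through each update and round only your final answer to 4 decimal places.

After a behavioural cue='observed': P(species A) = 0.7·0.4500 / (0.7·0.4500 + 0.65·0.5500) ≈ 0.4684
After a behavioural cue='not observed': P(species A) = 0.3·0.4684 / (0.3·0.4684 + 0.35·0.5316) ≈ 0.4303
After a behavioural cue='observed': P(species A) = 0.7·0.4303 / (0.7·0.4303 + 0.65·0.5697) ≈ 0.4485
After a key feature='absent': P(species A) = 0.6·0.4485 / (0.6·0.4485 + 0.25·0.5515) ≈ 0.6612

0.6612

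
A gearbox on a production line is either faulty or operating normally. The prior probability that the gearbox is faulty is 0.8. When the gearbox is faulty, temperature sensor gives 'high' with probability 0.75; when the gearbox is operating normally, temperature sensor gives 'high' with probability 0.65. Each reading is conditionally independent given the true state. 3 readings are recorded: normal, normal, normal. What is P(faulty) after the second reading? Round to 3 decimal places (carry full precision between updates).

Each posterior becomes the prior for the next update.
After 'normal': P(faulty) = 0.25·0.8000 / (0.25·0.8000 + 0.35·0.2000) ≈ 0.7407
After 'normal': P(faulty) = 0.25·0.7407 / (0.25·0.7407 + 0.35·0.2593) ≈ 0.6711

0.671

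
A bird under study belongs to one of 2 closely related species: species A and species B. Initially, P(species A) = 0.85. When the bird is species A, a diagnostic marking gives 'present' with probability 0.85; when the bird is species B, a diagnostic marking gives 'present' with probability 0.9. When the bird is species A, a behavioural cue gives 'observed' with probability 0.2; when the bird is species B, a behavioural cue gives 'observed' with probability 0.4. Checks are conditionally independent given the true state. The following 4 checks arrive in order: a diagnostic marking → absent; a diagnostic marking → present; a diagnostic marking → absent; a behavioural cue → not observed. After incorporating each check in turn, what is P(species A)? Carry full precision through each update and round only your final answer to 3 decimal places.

After a diagnostic marking='absent': P(species A) = 0.15·0.8500 / (0.15·0.8500 + 0.1·0.1500) ≈ 0.8947
After a diagnostic marking='present': P(species A) = 0.85·0.8947 / (0.85·0.8947 + 0.9·0.1053) ≈ 0.8892
After a diagnostic marking='absent': P(species A) = 0.15·0.8892 / (0.15·0.8892 + 0.1·0.1108) ≈ 0.9233
After a behavioural cue='not observed': P(species A) = 0.8·0.9233 / (0.8·0.9233 + 0.6·0.0767) ≈ 0.9414

0.941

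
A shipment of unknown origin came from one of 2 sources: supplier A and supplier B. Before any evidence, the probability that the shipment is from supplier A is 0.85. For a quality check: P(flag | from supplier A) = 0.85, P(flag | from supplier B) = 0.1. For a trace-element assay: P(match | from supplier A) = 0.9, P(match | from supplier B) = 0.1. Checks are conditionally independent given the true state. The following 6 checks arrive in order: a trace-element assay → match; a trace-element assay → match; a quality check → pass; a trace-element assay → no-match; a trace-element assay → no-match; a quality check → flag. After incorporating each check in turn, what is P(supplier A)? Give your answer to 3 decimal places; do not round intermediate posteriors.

0.889

Apply Bayes' rule sequentially, carrying P(supplier A) forward.
After a trace-element assay='match': P(supplier A) = 0.9·0.8500 / (0.9·0.8500 + 0.1·0.1500) ≈ 0.9808
After a trace-element assay='match': P(supplier A) = 0.9·0.9808 / (0.9·0.9808 + 0.1·0.0192) ≈ 0.9978
After a quality check='pass': P(supplier A) = 0.15·0.9978 / (0.15·0.9978 + 0.9·0.0022) ≈ 0.9871
After a trace-element assay='no-match': P(supplier A) = 0.1·0.9871 / (0.1·0.9871 + 0.9·0.0129) ≈ 0.8947
After a trace-element assay='no-match': P(supplier A) = 0.1·0.8947 / (0.1·0.8947 + 0.9·0.1053) ≈ 0.4857
After a quality check='flag': P(supplier A) = 0.85·0.4857 / (0.85·0.4857 + 0.1·0.5143) ≈ 0.8892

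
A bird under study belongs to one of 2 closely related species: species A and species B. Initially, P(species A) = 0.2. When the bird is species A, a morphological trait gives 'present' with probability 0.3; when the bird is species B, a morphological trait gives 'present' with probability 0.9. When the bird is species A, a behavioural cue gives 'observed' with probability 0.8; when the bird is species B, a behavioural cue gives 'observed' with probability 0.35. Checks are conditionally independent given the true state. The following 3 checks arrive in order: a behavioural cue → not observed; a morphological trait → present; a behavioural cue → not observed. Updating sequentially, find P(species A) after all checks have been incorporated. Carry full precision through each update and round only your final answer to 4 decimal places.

After a behavioural cue='not observed': P(species A) = 0.2·0.2000 / (0.2·0.2000 + 0.65·0.8000) ≈ 0.0714
After a morphological trait='present': P(species A) = 0.3·0.0714 / (0.3·0.0714 + 0.9·0.9286) ≈ 0.0250
After a behavioural cue='not observed': P(species A) = 0.2·0.0250 / (0.2·0.0250 + 0.65·0.9750) ≈ 0.0078

0.0078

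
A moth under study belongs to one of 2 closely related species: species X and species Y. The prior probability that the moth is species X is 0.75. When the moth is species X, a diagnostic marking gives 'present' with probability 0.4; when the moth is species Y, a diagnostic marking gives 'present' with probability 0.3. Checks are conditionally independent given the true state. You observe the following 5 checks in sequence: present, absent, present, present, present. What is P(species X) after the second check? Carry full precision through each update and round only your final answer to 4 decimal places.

After 'present': P(species X) = 0.4·0.7500 / (0.4·0.7500 + 0.3·0.2500) ≈ 0.8000
After 'absent': P(species X) = 0.6·0.8000 / (0.6·0.8000 + 0.7·0.2000) ≈ 0.7742

0.7742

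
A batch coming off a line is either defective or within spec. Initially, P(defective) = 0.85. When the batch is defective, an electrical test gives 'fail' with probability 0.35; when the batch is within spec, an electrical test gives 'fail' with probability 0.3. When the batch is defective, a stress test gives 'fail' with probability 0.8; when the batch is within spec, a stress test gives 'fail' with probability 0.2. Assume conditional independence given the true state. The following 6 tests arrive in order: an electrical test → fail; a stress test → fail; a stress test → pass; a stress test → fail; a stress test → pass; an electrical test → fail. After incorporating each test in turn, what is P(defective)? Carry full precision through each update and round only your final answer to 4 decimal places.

Apply Bayes' rule sequentially, carrying P(defective) forward.
After an electrical test='fail': P(defective) = 0.35·0.8500 / (0.35·0.8500 + 0.3·0.1500) ≈ 0.8686
After a stress test='fail': P(defective) = 0.8·0.8686 / (0.8·0.8686 + 0.2·0.1314) ≈ 0.9636
After a stress test='pass': P(defective) = 0.2·0.9636 / (0.2·0.9636 + 0.8·0.0364) ≈ 0.8686
After a stress test='fail': P(defective) = 0.8·0.8686 / (0.8·0.8686 + 0.2·0.1314) ≈ 0.9636
After a stress test='pass': P(defective) = 0.2·0.9636 / (0.2·0.9636 + 0.8·0.0364) ≈ 0.8686
After an electrical test='fail': P(defective) = 0.35·0.8686 / (0.35·0.8686 + 0.3·0.1314) ≈ 0.8852

0.8852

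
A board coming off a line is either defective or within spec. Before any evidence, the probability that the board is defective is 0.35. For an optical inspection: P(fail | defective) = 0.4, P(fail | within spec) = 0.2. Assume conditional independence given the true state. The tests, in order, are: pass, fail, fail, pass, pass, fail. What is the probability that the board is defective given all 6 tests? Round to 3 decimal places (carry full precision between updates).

0.645

After 'pass': P(defective) = 0.6·0.3500 / (0.6·0.3500 + 0.8·0.6500) ≈ 0.2877
After 'fail': P(defective) = 0.4·0.2877 / (0.4·0.2877 + 0.2·0.7123) ≈ 0.4468
After 'fail': P(defective) = 0.4·0.4468 / (0.4·0.4468 + 0.2·0.5532) ≈ 0.6176
After 'pass': P(defective) = 0.6·0.6176 / (0.6·0.6176 + 0.8·0.3824) ≈ 0.5478
After 'pass': P(defective) = 0.6·0.5478 / (0.6·0.5478 + 0.8·0.4522) ≈ 0.4761
After 'fail': P(defective) = 0.4·0.4761 / (0.4·0.4761 + 0.2·0.5239) ≈ 0.6451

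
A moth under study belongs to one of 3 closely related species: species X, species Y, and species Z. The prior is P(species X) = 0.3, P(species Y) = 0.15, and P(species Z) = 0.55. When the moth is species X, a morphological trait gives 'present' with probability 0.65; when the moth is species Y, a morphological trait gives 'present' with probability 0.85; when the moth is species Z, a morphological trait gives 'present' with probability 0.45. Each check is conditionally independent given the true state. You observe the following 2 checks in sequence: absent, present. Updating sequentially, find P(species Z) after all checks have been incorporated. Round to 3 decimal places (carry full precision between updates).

0.609

After 'absent': normaliser = 0.35·0.3000 + 0.15·0.1500 + 0.55·0.5500; P(species X) ≈ 0.2442, P(species Y) ≈ 0.0523, P(species Z) ≈ 0.7035
After 'present': normaliser = 0.65·0.2442 + 0.85·0.0523 + 0.45·0.7035; P(species X) ≈ 0.3054, P(species Y) ≈ 0.0856, P(species Z) ≈ 0.6091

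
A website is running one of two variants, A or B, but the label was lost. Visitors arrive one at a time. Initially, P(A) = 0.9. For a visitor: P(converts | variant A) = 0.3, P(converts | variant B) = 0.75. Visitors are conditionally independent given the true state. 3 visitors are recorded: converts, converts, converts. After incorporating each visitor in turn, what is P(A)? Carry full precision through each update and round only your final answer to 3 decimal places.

0.365

After 'converts': P(A) = 0.3·0.9000 / (0.3·0.9000 + 0.75·0.1000) ≈ 0.7826
After 'converts': P(A) = 0.3·0.7826 / (0.3·0.7826 + 0.75·0.2174) ≈ 0.5902
After 'converts': P(A) = 0.3·0.5902 / (0.3·0.5902 + 0.75·0.4098) ≈ 0.3655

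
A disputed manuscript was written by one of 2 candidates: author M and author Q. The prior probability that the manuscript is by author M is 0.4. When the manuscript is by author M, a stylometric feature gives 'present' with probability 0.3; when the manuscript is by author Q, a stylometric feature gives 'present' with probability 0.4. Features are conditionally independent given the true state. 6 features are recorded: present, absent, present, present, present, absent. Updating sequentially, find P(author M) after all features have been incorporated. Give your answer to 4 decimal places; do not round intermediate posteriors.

After 'present': P(author M) = 0.3·0.4000 / (0.3·0.4000 + 0.4·0.6000) ≈ 0.3333
After 'absent': P(author M) = 0.7·0.3333 / (0.7·0.3333 + 0.6·0.6667) ≈ 0.3684
After 'present': P(author M) = 0.3·0.3684 / (0.3·0.3684 + 0.4·0.6316) ≈ 0.3043
After 'present': P(author M) = 0.3·0.3043 / (0.3·0.3043 + 0.4·0.6957) ≈ 0.2471
After 'present': P(author M) = 0.3·0.2471 / (0.3·0.2471 + 0.4·0.7529) ≈ 0.1975
After 'absent': P(author M) = 0.7·0.1975 / (0.7·0.1975 + 0.6·0.8025) ≈ 0.2231

0.2231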